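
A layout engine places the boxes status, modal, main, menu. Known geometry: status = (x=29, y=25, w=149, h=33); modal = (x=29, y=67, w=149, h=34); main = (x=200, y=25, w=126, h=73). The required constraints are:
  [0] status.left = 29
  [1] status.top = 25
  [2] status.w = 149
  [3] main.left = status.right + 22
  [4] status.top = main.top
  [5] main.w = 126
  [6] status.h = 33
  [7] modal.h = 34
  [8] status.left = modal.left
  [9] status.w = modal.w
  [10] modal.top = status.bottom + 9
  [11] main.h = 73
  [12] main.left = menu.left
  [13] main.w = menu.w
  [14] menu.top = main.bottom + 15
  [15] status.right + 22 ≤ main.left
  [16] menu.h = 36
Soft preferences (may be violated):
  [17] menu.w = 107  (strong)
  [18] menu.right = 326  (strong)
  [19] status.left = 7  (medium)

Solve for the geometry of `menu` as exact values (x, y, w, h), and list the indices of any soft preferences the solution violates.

menu = (x=200, y=113, w=126, h=36)
violated soft preferences: 17, 19

1. menu.x = 200  [main.left = menu.left]
2. menu.w = 126  [main.w = menu.w]
3. menu.y = 113  [menu.top = main.bottom + 15]
4. menu.h = 36  [menu.h = 36]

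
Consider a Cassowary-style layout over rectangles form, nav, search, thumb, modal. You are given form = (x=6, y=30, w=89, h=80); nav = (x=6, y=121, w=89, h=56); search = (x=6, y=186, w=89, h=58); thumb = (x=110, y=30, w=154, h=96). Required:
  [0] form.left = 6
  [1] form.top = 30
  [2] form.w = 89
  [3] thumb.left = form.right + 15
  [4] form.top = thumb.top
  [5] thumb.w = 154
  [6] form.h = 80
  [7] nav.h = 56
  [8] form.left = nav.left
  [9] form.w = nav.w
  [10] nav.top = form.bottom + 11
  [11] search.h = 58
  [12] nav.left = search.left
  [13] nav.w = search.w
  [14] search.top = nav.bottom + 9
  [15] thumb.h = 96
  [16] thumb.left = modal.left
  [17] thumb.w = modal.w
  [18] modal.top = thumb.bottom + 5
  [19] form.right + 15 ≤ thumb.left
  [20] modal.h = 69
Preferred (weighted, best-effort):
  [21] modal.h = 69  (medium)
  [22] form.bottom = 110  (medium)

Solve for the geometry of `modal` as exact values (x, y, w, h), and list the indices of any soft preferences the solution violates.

1. modal.x = 110  [thumb.left = modal.left]
2. modal.w = 154  [thumb.w = modal.w]
3. modal.y = 131  [modal.top = thumb.bottom + 5]
4. modal.h = 69  [modal.h = 69]

modal = (x=110, y=131, w=154, h=69)
violated soft preferences: none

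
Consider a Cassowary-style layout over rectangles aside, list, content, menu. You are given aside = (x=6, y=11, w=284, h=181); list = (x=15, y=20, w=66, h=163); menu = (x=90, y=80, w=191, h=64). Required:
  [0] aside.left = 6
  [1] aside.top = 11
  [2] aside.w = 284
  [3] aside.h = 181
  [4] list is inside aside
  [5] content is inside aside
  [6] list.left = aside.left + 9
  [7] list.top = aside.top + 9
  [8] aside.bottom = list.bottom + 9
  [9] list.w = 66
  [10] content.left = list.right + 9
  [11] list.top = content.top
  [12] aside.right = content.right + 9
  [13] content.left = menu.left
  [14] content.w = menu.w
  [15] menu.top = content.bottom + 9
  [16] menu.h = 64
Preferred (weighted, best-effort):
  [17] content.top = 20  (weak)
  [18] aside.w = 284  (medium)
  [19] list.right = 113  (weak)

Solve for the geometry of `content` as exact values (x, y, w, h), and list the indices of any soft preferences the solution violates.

content = (x=90, y=20, w=191, h=51)
violated soft preferences: 19

1. content.x = 90  [content.left = list.right + 9]
2. content.y = 20  [list.top = content.top]
3. content.w = 191  [aside.right = content.right + 9]
4. content.h = 51  [menu.top = content.bottom + 9]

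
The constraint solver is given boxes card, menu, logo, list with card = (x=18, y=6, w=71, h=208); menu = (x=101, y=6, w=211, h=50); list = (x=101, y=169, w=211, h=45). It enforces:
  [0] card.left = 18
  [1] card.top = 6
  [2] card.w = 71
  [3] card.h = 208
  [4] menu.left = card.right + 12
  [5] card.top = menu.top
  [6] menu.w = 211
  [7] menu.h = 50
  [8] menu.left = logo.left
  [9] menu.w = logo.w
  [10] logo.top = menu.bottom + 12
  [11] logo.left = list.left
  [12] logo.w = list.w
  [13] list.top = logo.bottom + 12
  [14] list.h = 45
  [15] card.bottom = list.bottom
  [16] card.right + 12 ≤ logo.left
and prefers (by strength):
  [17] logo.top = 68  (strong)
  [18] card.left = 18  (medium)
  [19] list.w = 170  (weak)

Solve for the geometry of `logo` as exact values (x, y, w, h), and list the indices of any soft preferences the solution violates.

1. logo.x = 101  [menu.left = logo.left]
2. logo.w = 211  [menu.w = logo.w]
3. logo.y = 68  [logo.top = menu.bottom + 12]
4. logo.h = 89  [list.top = logo.bottom + 12]

logo = (x=101, y=68, w=211, h=89)
violated soft preferences: 19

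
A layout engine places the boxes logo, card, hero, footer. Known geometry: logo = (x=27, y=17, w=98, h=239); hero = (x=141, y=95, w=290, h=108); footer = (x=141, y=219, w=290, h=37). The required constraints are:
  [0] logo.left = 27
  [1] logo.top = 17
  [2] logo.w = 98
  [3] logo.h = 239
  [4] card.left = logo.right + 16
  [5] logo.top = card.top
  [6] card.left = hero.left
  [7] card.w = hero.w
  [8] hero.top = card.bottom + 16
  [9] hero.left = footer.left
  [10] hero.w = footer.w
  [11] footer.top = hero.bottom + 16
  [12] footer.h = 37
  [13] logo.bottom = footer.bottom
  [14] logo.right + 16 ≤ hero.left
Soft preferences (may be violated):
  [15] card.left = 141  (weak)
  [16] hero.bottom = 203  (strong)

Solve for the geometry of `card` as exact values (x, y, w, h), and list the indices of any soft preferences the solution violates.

1. card.x = 141  [card.left = logo.right + 16]
2. card.y = 17  [logo.top = card.top]
3. card.w = 290  [card.w = hero.w]
4. card.h = 62  [hero.top = card.bottom + 16]

card = (x=141, y=17, w=290, h=62)
violated soft preferences: none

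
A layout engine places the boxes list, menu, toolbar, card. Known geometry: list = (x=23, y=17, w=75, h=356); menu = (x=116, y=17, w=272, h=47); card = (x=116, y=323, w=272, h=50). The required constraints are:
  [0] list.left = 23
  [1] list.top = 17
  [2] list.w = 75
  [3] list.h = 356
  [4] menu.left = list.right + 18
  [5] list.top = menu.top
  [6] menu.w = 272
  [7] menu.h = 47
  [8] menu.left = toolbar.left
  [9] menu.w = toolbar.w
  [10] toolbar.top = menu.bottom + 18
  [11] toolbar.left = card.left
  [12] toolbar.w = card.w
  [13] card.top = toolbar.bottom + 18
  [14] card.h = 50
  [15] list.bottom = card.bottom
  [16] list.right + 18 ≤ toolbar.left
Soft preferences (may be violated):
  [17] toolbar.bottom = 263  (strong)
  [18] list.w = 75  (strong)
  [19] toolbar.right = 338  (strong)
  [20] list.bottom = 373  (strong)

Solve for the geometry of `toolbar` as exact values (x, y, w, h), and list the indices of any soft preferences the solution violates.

toolbar = (x=116, y=82, w=272, h=223)
violated soft preferences: 17, 19

1. toolbar.x = 116  [menu.left = toolbar.left]
2. toolbar.w = 272  [menu.w = toolbar.w]
3. toolbar.y = 82  [toolbar.top = menu.bottom + 18]
4. toolbar.h = 223  [card.top = toolbar.bottom + 18]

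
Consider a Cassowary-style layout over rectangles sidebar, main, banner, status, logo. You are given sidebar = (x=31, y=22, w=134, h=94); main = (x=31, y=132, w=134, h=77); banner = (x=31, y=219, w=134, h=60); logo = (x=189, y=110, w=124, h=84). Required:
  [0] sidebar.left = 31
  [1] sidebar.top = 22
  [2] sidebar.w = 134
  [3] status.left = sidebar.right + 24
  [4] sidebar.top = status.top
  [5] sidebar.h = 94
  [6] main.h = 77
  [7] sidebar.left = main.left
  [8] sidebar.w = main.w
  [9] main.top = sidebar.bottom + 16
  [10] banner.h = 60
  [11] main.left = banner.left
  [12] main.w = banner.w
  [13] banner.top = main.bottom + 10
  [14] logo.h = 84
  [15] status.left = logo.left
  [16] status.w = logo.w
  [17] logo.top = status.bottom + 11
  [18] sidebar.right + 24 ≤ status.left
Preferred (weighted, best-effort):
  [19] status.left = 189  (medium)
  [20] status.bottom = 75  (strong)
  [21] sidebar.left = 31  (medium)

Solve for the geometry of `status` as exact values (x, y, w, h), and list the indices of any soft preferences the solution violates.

1. status.x = 189  [status.left = sidebar.right + 24]
2. status.y = 22  [sidebar.top = status.top]
3. status.w = 124  [status.w = logo.w]
4. status.h = 77  [logo.top = status.bottom + 11]

status = (x=189, y=22, w=124, h=77)
violated soft preferences: 20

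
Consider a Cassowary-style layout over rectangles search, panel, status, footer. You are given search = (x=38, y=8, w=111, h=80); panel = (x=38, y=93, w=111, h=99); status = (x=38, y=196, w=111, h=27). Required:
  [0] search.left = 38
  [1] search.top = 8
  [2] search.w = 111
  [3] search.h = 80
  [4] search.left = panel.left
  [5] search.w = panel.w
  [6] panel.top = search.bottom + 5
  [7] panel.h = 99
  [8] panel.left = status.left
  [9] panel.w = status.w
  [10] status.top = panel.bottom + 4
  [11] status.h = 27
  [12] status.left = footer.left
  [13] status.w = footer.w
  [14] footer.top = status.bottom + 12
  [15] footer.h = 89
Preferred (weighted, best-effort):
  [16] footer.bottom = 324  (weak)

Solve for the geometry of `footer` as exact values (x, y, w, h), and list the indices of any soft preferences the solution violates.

footer = (x=38, y=235, w=111, h=89)
violated soft preferences: none

1. footer.x = 38  [status.left = footer.left]
2. footer.w = 111  [status.w = footer.w]
3. footer.y = 235  [footer.top = status.bottom + 12]
4. footer.h = 89  [footer.h = 89]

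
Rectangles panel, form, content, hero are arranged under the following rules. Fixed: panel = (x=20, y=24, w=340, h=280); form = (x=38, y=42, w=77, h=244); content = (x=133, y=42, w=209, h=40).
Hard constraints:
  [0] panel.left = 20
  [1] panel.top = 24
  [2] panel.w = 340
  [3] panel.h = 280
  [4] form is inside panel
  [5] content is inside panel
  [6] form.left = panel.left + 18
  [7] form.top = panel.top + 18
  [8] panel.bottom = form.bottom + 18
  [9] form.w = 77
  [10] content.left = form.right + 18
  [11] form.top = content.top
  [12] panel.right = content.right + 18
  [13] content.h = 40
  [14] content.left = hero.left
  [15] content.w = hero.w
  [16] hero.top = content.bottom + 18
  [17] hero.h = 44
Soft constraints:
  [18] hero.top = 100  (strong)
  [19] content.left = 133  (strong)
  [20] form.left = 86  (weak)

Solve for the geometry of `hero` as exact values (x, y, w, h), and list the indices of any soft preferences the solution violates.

1. hero.x = 133  [content.left = hero.left]
2. hero.w = 209  [content.w = hero.w]
3. hero.y = 100  [hero.top = content.bottom + 18]
4. hero.h = 44  [hero.h = 44]

hero = (x=133, y=100, w=209, h=44)
violated soft preferences: 20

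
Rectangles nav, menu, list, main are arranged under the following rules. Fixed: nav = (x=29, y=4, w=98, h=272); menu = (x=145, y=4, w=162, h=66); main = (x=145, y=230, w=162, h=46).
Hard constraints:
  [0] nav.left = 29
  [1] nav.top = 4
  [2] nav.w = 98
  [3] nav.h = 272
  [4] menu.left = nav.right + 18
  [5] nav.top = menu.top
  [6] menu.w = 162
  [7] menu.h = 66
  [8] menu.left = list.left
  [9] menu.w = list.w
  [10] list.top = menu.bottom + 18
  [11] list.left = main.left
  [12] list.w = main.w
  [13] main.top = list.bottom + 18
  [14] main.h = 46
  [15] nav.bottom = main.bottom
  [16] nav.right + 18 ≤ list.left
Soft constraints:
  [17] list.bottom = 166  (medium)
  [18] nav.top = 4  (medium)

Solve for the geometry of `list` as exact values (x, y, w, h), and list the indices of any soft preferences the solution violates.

1. list.x = 145  [menu.left = list.left]
2. list.w = 162  [menu.w = list.w]
3. list.y = 88  [list.top = menu.bottom + 18]
4. list.h = 124  [main.top = list.bottom + 18]

list = (x=145, y=88, w=162, h=124)
violated soft preferences: 17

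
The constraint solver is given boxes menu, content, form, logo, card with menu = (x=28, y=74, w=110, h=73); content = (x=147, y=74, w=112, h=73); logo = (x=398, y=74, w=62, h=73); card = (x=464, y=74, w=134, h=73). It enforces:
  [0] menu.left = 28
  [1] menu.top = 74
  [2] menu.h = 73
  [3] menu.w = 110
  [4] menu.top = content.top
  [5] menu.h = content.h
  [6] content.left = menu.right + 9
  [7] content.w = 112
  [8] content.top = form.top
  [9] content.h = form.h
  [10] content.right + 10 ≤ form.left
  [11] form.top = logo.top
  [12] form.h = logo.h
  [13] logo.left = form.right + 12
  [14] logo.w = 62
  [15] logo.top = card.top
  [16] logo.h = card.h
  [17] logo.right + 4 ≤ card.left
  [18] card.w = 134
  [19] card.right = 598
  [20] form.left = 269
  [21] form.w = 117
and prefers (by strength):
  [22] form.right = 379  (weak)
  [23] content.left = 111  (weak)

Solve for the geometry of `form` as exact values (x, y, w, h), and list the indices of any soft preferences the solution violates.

1. form.y = 74  [content.top = form.top]
2. form.h = 73  [content.h = form.h]
3. form.x = 269  [form.left = 269]
4. form.w = 117  [form.w = 117]

form = (x=269, y=74, w=117, h=73)
violated soft preferences: 22, 23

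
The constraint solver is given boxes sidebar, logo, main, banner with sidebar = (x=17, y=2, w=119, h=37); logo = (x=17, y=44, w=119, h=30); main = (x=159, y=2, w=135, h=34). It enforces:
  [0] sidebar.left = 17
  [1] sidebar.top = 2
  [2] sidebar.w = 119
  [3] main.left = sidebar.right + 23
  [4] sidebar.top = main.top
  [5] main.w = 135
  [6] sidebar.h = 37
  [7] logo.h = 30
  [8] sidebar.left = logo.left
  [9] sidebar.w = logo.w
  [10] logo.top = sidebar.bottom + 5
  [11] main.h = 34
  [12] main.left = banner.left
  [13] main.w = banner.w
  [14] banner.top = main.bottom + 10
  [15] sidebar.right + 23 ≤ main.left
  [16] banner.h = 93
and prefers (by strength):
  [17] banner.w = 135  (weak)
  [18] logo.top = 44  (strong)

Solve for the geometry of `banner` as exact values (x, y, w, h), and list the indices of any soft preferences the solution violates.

banner = (x=159, y=46, w=135, h=93)
violated soft preferences: none

1. banner.x = 159  [main.left = banner.left]
2. banner.w = 135  [main.w = banner.w]
3. banner.y = 46  [banner.top = main.bottom + 10]
4. banner.h = 93  [banner.h = 93]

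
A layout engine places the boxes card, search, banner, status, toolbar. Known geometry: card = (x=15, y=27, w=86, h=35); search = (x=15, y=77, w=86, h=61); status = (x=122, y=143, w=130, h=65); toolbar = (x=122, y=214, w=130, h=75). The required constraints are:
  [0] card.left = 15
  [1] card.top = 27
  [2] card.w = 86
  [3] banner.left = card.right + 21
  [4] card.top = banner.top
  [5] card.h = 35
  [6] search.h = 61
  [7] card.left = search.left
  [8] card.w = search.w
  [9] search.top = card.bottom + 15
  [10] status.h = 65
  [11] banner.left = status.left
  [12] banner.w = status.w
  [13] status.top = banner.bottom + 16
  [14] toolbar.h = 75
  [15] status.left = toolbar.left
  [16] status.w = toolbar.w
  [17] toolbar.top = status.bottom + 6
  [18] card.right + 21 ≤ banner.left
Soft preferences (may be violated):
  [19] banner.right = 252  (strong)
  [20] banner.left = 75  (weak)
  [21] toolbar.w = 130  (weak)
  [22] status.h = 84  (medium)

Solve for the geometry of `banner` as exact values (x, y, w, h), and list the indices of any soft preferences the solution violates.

1. banner.x = 122  [banner.left = card.right + 21]
2. banner.y = 27  [card.top = banner.top]
3. banner.w = 130  [banner.w = status.w]
4. banner.h = 100  [status.top = banner.bottom + 16]

banner = (x=122, y=27, w=130, h=100)
violated soft preferences: 20, 22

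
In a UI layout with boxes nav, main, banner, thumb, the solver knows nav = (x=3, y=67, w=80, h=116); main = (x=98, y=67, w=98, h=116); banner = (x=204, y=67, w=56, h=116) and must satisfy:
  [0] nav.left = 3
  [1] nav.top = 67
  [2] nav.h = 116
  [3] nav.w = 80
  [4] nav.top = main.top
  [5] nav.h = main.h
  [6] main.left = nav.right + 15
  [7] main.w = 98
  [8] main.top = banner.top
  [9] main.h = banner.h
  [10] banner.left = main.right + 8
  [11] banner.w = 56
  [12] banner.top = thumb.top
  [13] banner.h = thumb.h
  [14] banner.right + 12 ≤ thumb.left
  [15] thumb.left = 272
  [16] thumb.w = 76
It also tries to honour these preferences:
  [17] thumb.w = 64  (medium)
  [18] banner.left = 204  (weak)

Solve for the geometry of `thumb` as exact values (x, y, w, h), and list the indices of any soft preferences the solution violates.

thumb = (x=272, y=67, w=76, h=116)
violated soft preferences: 17

1. thumb.y = 67  [banner.top = thumb.top]
2. thumb.h = 116  [banner.h = thumb.h]
3. thumb.x = 272  [thumb.left = 272]
4. thumb.w = 76  [thumb.w = 76]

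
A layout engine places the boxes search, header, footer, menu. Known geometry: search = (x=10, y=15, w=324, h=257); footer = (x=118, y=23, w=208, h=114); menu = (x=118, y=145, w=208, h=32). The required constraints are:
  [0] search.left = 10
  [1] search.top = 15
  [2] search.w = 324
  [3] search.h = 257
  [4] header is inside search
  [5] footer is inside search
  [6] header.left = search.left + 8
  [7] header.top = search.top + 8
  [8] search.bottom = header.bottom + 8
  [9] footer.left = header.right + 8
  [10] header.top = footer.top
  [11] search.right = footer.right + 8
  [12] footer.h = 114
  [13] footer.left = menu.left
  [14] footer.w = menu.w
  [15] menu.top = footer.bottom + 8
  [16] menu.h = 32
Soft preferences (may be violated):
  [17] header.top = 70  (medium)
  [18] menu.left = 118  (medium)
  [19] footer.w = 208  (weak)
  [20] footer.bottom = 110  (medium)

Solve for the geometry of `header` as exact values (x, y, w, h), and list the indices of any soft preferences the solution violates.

1. header.x = 18  [header.left = search.left + 8]
2. header.y = 23  [header.top = search.top + 8]
3. header.h = 241  [search.bottom = header.bottom + 8]
4. header.w = 92  [footer.left = header.right + 8]

header = (x=18, y=23, w=92, h=241)
violated soft preferences: 17, 20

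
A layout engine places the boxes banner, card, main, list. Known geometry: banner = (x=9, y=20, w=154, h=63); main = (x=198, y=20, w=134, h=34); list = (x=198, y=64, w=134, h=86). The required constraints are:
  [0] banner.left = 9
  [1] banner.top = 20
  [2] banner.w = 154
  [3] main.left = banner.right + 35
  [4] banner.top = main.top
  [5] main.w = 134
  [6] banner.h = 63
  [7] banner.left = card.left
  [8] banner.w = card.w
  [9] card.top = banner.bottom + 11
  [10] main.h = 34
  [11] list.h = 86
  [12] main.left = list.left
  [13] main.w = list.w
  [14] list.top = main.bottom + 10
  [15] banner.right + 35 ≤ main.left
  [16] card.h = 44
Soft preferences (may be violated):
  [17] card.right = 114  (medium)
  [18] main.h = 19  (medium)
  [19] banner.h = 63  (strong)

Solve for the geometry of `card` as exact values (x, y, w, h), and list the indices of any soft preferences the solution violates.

card = (x=9, y=94, w=154, h=44)
violated soft preferences: 17, 18

1. card.x = 9  [banner.left = card.left]
2. card.w = 154  [banner.w = card.w]
3. card.y = 94  [card.top = banner.bottom + 11]
4. card.h = 44  [card.h = 44]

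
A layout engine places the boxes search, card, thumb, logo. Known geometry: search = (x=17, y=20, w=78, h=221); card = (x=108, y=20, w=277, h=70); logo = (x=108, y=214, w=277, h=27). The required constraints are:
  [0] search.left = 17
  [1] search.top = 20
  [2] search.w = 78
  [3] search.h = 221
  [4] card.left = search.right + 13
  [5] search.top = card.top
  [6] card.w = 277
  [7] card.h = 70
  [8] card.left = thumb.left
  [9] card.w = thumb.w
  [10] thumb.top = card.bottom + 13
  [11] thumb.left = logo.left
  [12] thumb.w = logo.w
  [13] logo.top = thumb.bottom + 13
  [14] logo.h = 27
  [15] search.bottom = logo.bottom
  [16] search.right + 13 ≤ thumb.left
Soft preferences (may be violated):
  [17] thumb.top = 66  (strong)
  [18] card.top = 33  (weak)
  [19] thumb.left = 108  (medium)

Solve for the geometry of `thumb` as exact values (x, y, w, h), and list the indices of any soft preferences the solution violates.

thumb = (x=108, y=103, w=277, h=98)
violated soft preferences: 17, 18

1. thumb.x = 108  [card.left = thumb.left]
2. thumb.w = 277  [card.w = thumb.w]
3. thumb.y = 103  [thumb.top = card.bottom + 13]
4. thumb.h = 98  [logo.top = thumb.bottom + 13]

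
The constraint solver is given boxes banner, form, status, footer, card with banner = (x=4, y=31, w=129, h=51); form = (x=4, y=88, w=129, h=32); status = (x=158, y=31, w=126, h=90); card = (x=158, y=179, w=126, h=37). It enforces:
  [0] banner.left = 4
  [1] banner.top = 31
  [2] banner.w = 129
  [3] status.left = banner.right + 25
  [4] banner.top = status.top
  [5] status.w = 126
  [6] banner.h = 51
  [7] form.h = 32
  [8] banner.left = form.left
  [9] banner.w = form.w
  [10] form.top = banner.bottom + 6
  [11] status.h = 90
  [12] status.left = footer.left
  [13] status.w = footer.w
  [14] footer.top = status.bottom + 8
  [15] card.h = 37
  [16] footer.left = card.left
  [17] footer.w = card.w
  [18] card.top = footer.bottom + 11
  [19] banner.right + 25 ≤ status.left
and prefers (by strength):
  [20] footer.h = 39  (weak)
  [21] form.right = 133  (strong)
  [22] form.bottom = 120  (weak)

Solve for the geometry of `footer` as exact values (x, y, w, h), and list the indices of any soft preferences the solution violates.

1. footer.x = 158  [status.left = footer.left]
2. footer.w = 126  [status.w = footer.w]
3. footer.y = 129  [footer.top = status.bottom + 8]
4. footer.h = 39  [card.top = footer.bottom + 11]

footer = (x=158, y=129, w=126, h=39)
violated soft preferences: none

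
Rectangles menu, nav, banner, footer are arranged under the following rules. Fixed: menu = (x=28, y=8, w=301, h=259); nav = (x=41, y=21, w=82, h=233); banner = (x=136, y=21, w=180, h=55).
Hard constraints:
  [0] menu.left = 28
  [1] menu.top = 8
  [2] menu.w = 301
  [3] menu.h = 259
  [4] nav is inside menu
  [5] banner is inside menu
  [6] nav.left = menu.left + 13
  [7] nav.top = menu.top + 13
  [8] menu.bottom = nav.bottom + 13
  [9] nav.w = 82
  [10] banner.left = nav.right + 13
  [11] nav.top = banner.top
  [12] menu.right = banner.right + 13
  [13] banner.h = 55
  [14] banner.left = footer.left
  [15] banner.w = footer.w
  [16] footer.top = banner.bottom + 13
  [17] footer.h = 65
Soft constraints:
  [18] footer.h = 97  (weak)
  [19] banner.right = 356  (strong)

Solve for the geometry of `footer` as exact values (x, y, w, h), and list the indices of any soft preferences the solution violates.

footer = (x=136, y=89, w=180, h=65)
violated soft preferences: 18, 19

1. footer.x = 136  [banner.left = footer.left]
2. footer.w = 180  [banner.w = footer.w]
3. footer.y = 89  [footer.top = banner.bottom + 13]
4. footer.h = 65  [footer.h = 65]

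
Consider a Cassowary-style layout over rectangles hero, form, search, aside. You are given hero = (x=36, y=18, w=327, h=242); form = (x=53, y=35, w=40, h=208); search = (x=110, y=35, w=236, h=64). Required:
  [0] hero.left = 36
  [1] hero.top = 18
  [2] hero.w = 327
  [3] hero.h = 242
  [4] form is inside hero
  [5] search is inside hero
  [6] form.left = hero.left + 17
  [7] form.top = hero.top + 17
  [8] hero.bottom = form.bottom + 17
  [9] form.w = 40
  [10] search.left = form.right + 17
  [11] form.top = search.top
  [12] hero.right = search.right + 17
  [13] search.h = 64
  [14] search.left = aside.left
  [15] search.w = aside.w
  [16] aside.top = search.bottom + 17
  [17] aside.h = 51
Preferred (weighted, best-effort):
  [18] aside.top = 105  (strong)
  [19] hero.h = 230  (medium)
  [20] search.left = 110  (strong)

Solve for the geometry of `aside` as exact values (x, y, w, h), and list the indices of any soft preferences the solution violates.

1. aside.x = 110  [search.left = aside.left]
2. aside.w = 236  [search.w = aside.w]
3. aside.y = 116  [aside.top = search.bottom + 17]
4. aside.h = 51  [aside.h = 51]

aside = (x=110, y=116, w=236, h=51)
violated soft preferences: 18, 19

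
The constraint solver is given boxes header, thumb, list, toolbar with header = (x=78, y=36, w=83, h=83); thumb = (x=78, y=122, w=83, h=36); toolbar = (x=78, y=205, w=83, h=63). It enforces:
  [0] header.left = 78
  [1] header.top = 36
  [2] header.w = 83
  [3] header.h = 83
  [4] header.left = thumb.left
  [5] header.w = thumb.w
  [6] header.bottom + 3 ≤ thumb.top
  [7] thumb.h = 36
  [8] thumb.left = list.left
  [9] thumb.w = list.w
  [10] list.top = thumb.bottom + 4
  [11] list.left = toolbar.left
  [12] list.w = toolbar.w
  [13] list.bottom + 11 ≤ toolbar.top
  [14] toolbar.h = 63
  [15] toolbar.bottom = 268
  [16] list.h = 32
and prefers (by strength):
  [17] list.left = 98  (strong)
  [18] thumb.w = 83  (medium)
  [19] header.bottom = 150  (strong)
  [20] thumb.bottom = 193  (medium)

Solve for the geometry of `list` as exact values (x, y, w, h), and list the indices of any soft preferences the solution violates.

1. list.x = 78  [thumb.left = list.left]
2. list.w = 83  [thumb.w = list.w]
3. list.y = 162  [list.top = thumb.bottom + 4]
4. list.h = 32  [list.h = 32]

list = (x=78, y=162, w=83, h=32)
violated soft preferences: 17, 19, 20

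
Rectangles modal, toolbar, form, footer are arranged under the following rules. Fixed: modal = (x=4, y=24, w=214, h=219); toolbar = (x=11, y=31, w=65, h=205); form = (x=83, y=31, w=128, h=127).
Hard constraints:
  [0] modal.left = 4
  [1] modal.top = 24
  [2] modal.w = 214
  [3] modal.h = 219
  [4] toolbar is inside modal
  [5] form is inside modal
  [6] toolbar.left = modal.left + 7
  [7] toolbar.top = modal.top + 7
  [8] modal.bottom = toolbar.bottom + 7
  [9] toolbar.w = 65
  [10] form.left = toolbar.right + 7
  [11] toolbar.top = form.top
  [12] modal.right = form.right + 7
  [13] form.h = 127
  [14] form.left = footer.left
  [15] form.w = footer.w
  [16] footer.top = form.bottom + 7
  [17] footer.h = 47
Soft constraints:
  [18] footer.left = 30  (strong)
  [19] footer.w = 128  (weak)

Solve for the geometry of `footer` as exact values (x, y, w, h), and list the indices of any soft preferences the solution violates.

1. footer.x = 83  [form.left = footer.left]
2. footer.w = 128  [form.w = footer.w]
3. footer.y = 165  [footer.top = form.bottom + 7]
4. footer.h = 47  [footer.h = 47]

footer = (x=83, y=165, w=128, h=47)
violated soft preferences: 18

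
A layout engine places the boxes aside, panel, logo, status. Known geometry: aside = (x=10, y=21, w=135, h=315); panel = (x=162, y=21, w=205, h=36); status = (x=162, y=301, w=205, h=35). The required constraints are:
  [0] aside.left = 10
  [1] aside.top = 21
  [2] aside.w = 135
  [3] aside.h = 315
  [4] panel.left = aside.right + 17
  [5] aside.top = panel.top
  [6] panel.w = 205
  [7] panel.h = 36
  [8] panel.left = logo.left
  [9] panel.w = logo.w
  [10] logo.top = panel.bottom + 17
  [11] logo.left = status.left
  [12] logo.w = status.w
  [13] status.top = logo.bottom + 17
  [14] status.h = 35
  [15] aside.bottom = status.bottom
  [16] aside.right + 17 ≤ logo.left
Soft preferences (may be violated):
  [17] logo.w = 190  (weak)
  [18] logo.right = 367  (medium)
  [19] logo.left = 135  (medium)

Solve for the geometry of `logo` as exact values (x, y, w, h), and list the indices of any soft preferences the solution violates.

logo = (x=162, y=74, w=205, h=210)
violated soft preferences: 17, 19

1. logo.x = 162  [panel.left = logo.left]
2. logo.w = 205  [panel.w = logo.w]
3. logo.y = 74  [logo.top = panel.bottom + 17]
4. logo.h = 210  [status.top = logo.bottom + 17]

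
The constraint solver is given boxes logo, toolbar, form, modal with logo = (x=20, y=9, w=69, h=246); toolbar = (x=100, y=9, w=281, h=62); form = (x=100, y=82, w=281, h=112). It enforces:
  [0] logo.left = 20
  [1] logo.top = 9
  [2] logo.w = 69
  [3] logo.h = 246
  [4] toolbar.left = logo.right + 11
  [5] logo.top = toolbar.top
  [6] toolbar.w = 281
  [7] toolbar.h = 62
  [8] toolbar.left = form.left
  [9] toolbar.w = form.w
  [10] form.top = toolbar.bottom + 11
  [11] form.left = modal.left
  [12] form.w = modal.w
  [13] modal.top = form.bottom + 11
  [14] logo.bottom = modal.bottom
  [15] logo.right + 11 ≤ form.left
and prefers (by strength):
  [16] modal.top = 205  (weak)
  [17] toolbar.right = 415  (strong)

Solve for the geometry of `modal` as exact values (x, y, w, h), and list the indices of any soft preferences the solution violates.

modal = (x=100, y=205, w=281, h=50)
violated soft preferences: 17

1. modal.x = 100  [form.left = modal.left]
2. modal.w = 281  [form.w = modal.w]
3. modal.y = 205  [modal.top = form.bottom + 11]
4. modal.h = 50  [logo.bottom = modal.bottom]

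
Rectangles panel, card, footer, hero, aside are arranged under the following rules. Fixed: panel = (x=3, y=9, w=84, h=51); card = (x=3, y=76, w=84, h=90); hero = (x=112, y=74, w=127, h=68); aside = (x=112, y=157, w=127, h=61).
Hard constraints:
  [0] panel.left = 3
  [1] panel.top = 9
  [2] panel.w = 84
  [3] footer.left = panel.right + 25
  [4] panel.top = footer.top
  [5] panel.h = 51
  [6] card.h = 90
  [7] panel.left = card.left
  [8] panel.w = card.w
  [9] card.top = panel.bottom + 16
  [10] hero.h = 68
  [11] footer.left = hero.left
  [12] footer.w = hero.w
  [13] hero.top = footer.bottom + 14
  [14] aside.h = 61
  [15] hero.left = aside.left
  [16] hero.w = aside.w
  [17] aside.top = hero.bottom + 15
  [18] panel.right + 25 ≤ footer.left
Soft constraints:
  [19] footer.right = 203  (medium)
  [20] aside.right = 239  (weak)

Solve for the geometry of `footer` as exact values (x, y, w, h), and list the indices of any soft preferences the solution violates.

1. footer.x = 112  [footer.left = panel.right + 25]
2. footer.y = 9  [panel.top = footer.top]
3. footer.w = 127  [footer.w = hero.w]
4. footer.h = 51  [hero.top = footer.bottom + 14]

footer = (x=112, y=9, w=127, h=51)
violated soft preferences: 19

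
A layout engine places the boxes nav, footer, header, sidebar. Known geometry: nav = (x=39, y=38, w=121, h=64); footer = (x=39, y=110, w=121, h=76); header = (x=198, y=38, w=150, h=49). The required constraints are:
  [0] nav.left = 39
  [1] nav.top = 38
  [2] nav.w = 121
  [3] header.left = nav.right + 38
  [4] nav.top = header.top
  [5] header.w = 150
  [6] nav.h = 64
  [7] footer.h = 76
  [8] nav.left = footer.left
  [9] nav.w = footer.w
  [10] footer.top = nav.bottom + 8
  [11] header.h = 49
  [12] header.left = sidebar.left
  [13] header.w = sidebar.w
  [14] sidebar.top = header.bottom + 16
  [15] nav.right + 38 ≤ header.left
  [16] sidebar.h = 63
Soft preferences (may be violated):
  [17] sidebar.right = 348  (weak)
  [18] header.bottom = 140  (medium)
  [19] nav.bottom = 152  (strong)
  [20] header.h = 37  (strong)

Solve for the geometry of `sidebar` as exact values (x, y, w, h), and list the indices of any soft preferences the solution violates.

sidebar = (x=198, y=103, w=150, h=63)
violated soft preferences: 18, 19, 20

1. sidebar.x = 198  [header.left = sidebar.left]
2. sidebar.w = 150  [header.w = sidebar.w]
3. sidebar.y = 103  [sidebar.top = header.bottom + 16]
4. sidebar.h = 63  [sidebar.h = 63]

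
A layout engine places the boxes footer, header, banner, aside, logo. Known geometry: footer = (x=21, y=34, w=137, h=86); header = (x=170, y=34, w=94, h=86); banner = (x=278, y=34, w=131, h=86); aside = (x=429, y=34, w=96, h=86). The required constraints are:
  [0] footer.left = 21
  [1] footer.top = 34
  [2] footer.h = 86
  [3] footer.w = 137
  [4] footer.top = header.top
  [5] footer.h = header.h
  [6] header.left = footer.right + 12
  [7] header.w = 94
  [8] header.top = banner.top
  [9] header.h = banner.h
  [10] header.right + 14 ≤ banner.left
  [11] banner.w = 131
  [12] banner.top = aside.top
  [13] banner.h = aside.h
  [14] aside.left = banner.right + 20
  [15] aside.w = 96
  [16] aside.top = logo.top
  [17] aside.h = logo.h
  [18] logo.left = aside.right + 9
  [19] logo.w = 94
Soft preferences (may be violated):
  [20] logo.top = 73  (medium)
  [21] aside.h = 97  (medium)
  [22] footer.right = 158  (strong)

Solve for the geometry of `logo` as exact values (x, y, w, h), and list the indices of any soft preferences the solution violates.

1. logo.y = 34  [aside.top = logo.top]
2. logo.h = 86  [aside.h = logo.h]
3. logo.x = 534  [logo.left = aside.right + 9]
4. logo.w = 94  [logo.w = 94]

logo = (x=534, y=34, w=94, h=86)
violated soft preferences: 20, 21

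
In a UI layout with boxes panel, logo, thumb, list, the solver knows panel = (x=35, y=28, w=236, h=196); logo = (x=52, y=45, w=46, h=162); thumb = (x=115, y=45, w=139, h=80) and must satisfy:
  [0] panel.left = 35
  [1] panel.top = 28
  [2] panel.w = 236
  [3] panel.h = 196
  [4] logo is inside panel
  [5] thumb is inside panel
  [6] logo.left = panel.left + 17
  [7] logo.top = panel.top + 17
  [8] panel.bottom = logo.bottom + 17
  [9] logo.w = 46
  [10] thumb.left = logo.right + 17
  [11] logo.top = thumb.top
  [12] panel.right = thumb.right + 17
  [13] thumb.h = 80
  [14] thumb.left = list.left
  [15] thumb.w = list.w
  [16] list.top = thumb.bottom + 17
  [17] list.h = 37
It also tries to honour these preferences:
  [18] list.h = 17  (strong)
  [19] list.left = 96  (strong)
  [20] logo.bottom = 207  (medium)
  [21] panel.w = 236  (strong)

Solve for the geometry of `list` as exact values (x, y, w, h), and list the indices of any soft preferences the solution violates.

1. list.x = 115  [thumb.left = list.left]
2. list.w = 139  [thumb.w = list.w]
3. list.y = 142  [list.top = thumb.bottom + 17]
4. list.h = 37  [list.h = 37]

list = (x=115, y=142, w=139, h=37)
violated soft preferences: 18, 19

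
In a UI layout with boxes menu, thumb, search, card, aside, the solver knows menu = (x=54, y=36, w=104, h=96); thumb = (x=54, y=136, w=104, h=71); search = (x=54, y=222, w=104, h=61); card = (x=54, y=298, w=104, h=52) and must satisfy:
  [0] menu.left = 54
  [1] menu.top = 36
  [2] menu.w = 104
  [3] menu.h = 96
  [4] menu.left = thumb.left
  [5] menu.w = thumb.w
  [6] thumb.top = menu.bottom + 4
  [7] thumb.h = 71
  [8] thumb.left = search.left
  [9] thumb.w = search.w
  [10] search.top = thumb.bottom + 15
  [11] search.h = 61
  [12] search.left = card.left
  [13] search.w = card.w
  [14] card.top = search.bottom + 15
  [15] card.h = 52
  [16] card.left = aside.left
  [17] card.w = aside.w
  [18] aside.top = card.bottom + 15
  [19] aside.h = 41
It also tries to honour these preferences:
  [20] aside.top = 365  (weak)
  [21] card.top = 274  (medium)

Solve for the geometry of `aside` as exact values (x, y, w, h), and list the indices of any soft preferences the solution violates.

1. aside.x = 54  [card.left = aside.left]
2. aside.w = 104  [card.w = aside.w]
3. aside.y = 365  [aside.top = card.bottom + 15]
4. aside.h = 41  [aside.h = 41]

aside = (x=54, y=365, w=104, h=41)
violated soft preferences: 21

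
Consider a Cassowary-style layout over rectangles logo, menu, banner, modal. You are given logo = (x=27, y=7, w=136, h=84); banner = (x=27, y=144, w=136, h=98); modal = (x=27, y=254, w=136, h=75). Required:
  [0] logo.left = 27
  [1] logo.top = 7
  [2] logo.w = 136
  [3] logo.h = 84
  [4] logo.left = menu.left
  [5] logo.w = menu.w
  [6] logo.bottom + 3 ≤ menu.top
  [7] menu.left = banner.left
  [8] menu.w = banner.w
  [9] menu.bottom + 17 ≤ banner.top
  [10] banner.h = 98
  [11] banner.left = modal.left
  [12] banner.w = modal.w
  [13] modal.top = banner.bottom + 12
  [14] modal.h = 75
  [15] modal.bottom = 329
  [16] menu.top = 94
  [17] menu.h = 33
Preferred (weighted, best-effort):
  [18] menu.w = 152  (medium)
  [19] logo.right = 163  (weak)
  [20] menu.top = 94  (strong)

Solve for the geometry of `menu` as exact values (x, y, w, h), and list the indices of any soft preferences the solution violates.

1. menu.x = 27  [logo.left = menu.left]
2. menu.w = 136  [logo.w = menu.w]
3. menu.y = 94  [menu.top = 94]
4. menu.h = 33  [menu.h = 33]

menu = (x=27, y=94, w=136, h=33)
violated soft preferences: 18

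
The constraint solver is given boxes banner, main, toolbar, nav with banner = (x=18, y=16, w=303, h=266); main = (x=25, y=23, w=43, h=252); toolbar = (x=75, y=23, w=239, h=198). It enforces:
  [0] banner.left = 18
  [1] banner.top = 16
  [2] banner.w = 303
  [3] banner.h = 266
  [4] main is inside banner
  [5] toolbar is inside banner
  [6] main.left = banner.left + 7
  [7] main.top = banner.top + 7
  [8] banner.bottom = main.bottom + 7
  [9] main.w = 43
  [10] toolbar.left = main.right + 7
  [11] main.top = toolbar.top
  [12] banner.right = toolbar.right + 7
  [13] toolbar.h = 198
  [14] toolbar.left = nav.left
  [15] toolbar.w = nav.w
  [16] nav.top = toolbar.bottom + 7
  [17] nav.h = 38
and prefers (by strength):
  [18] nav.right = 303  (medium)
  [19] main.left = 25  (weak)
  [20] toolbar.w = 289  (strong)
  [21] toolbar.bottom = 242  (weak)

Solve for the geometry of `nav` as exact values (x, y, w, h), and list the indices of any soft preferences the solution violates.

nav = (x=75, y=228, w=239, h=38)
violated soft preferences: 18, 20, 21

1. nav.x = 75  [toolbar.left = nav.left]
2. nav.w = 239  [toolbar.w = nav.w]
3. nav.y = 228  [nav.top = toolbar.bottom + 7]
4. nav.h = 38  [nav.h = 38]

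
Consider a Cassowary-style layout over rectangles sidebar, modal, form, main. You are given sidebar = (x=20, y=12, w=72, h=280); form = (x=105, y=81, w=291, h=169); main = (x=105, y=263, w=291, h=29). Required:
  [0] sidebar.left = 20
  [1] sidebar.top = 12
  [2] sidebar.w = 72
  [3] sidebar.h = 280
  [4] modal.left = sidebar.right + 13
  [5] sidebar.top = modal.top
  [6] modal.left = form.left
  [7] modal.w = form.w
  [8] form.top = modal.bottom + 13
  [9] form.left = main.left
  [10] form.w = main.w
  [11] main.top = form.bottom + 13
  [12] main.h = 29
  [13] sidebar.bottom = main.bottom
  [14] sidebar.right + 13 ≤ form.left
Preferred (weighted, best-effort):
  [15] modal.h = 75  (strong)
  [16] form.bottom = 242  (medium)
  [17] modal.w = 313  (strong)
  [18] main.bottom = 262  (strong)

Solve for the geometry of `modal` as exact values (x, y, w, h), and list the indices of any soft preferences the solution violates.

1. modal.x = 105  [modal.left = sidebar.right + 13]
2. modal.y = 12  [sidebar.top = modal.top]
3. modal.w = 291  [modal.w = form.w]
4. modal.h = 56  [form.top = modal.bottom + 13]

modal = (x=105, y=12, w=291, h=56)
violated soft preferences: 15, 16, 17, 18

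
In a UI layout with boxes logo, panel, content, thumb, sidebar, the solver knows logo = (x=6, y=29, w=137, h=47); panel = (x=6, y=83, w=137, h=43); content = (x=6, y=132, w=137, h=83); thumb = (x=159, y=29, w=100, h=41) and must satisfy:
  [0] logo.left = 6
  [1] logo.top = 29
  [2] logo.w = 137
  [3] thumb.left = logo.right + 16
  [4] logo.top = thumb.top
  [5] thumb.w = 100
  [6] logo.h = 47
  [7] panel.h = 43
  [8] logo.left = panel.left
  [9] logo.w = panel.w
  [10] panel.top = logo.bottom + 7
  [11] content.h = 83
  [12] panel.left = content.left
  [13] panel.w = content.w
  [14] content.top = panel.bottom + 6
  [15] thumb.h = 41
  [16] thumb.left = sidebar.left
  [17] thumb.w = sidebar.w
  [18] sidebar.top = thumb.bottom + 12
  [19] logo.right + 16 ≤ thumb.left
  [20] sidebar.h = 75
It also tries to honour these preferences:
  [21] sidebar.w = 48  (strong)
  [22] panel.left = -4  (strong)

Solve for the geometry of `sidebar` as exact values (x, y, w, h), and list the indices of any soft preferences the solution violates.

1. sidebar.x = 159  [thumb.left = sidebar.left]
2. sidebar.w = 100  [thumb.w = sidebar.w]
3. sidebar.y = 82  [sidebar.top = thumb.bottom + 12]
4. sidebar.h = 75  [sidebar.h = 75]

sidebar = (x=159, y=82, w=100, h=75)
violated soft preferences: 21, 22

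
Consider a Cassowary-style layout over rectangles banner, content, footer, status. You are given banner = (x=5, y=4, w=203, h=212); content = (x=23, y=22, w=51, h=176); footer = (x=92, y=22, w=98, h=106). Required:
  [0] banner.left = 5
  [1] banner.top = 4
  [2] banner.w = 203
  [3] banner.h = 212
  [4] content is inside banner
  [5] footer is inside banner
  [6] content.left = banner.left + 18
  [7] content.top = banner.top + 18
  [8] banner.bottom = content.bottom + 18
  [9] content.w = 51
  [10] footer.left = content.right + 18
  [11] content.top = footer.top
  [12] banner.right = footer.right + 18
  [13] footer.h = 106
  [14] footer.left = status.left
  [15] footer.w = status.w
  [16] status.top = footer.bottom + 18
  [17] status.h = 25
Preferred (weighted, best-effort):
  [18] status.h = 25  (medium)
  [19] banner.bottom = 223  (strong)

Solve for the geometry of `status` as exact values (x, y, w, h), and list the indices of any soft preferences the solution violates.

1. status.x = 92  [footer.left = status.left]
2. status.w = 98  [footer.w = status.w]
3. status.y = 146  [status.top = footer.bottom + 18]
4. status.h = 25  [status.h = 25]

status = (x=92, y=146, w=98, h=25)
violated soft preferences: 19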